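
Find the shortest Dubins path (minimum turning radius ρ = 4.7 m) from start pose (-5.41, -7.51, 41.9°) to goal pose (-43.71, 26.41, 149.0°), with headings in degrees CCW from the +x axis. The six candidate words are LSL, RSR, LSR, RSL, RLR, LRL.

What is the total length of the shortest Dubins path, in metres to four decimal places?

Let ψ = atan2(Δy, Δx) = atan2(33.92, -38.30) = 138.4706° be the start→goal bearing.
Normalize: d = |goal − start| / ρ = 51.161083/4.7 = 10.885337, α = (θ_start − ψ) mod 360° = 263.4294° = 4.597710 rad, β = (θ_goal − ψ) mod 360° = 10.5294° = 0.183772 rad.
Common terms: sin α = -0.993432, cos α = -0.114428, sin β = 0.182740, cos β = 0.983161, cos(α−β) = -0.294040, d² = 118.490557. Work in radians in the unit-radius frame; every candidate has L = ρ·(t + p + q).
LSL: p² = 2 + d² − 2cos(α−β) + 2d(sin α − sin β) = 95.472599; p = √p² = 9.771008; φ = atan2(cos β − cos α, d + sin α − sin β) = 0.112569 rad; t = (φ − α) mod 2π = 1.798044 rad, q = (β − φ) mod 2π = 0.071203 rad → L = 4.7·(1.798044 + 9.771008 + 0.071203) = 4.7·11.640256 = 54.709202 m
RSR: p² = 2 + d² − 2cos(α−β) + 2d(sin β − sin α) = 146.684676; p = √p² = 12.111345; φ = atan2(cos α − cos β, d − sin α + sin β) = -0.090749 rad; t = (α − φ) mod 2π = 4.688459 rad, q = (φ − β) mod 2π = 6.008664 rad → L = 4.7·(4.688459 + 12.111345 + 6.008664) = 4.7·22.808468 = 107.199799 m
LSR: p² = d² − 2 + 2cos(α−β) + 2d(sin α + sin β) = 98.253166; p = √p² = 9.912274; φ = atan2(−cos α − cos β, d + sin α + sin β) − atan2(−2, p) = 0.113080 rad; t = (φ − α) mod 2π = 1.798555 rad, q = (φ − β) mod 2π = 6.212493 rad → L = 4.7·(1.798555 + 9.912274 + 6.212493) = 4.7·17.923322 = 84.239613 m
RSL: p² = d² − 2 + 2cos(α−β) − 2d(sin α + sin β) = 133.551786; p = √p² = 11.556461; φ = atan2(cos α + cos β, d − sin α − sin β) − atan2(2, p) = -0.097226 rad; t = (α − φ) mod 2π = 4.694936 rad, q = (β − φ) mod 2π = 0.280998 rad → L = 4.7·(4.694936 + 11.556461 + 0.280998) = 4.7·16.532395 = 77.702258 m
RLR: c = (6 − d² + 2cos(α−β) + 2d(sin α − sin β))/8 = -17.335585, |c| > 1 → infeasible
LRL: c = (6 − d² + 2cos(α−β) − 2d(sin α − sin β))/8 = -10.934075, |c| > 1 → infeasible
Shortest: LSL with L = 54.709202 m ≈ 54.7092 m

54.7092 m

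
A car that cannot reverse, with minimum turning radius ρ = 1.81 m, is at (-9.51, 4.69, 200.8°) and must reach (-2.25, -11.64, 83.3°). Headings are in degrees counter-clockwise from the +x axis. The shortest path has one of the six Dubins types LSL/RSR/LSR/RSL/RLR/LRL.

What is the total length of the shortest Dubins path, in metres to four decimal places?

22.8712 m

Let ψ = atan2(Δy, Δx) = atan2(-16.33, 7.26) = -66.0310° be the start→goal bearing.
Normalize: d = |goal − start| / ρ = 17.871108/1.81 = 9.873540, α = (θ_start − ψ) mod 360° = 266.8310° = 4.657080 rad, β = (θ_goal − ψ) mod 360° = 149.3310° = 2.606318 rad.
Common terms: sin α = -0.998471, cos α = -0.055281, sin β = 0.510078, cos β = -0.860128, cos(α−β) = -0.461749, d² = 97.486798. Work in radians in the unit-radius frame; every candidate has L = ρ·(t + p + q).
LSL: p² = 2 + d² − 2cos(α−β) + 2d(sin α − sin β) = 70.620868; p = √p² = 8.403622; φ = atan2(cos β − cos α, d + sin α − sin β) = -0.095921 rad; t = (φ − α) mod 2π = 1.530185 rad, q = (β − φ) mod 2π = 2.702238 rad → L = 1.81·(1.530185 + 8.403622 + 2.702238) = 1.81·12.636046 = 22.871243 m
RSR: p² = 2 + d² − 2cos(α−β) + 2d(sin β − sin α) = 130.199723; p = √p² = 11.410509; φ = atan2(cos α − cos β, d − sin α + sin β) = 0.070594 rad; t = (α − φ) mod 2π = 4.586485 rad, q = (φ − β) mod 2π = 3.747462 rad → L = 1.81·(4.586485 + 11.410509 + 3.747462) = 1.81·19.744457 = 35.737466 m
LSR: p² = d² − 2 + 2cos(α−β) + 2d(sin α + sin β) = 84.918961; p = √p² = 9.215148; φ = atan2(−cos α − cos β, d + sin α + sin β) − atan2(−2, p) = 0.310950 rad; t = (φ − α) mod 2π = 1.937056 rad, q = (φ − β) mod 2π = 3.987818 rad → L = 1.81·(1.937056 + 9.215148 + 3.987818) = 1.81·15.140022 = 27.403440 m
RSL: p² = d² − 2 + 2cos(α−β) − 2d(sin α + sin β) = 104.207641; p = √p² = 10.208214; φ = atan2(cos α + cos β, d − sin α − sin β) − atan2(2, p) = -0.281585 rad; t = (α − φ) mod 2π = 4.938664 rad, q = (β − φ) mod 2π = 2.887902 rad → L = 1.81·(4.938664 + 10.208214 + 2.887902) = 1.81·18.034781 = 32.642954 m
RLR: c = (6 − d² + 2cos(α−β) + 2d(sin α − sin β))/8 = -15.274965, |c| > 1 → infeasible
LRL: c = (6 − d² + 2cos(α−β) − 2d(sin α − sin β))/8 = -7.827609, |c| > 1 → infeasible
Shortest: LSL with L = 22.871243 m ≈ 22.8712 m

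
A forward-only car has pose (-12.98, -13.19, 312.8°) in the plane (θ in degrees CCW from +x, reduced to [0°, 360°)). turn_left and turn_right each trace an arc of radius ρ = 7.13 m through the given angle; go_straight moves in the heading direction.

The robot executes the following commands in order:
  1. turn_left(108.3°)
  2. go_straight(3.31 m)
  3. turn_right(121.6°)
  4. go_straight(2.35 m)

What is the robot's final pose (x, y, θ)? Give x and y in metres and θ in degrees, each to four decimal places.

set_pose: (x, y, θ) = (-12.9800, -13.1900, 312.8000°), ρ = 7.13
turn_left(108.3°): centre at ρ to the left, rotate +108.3° → (-1.5064, -11.7914, 421.1000° ≡ 61.1000°)
go_straight(3.31): x += 3.31·cos θ, y += 3.31·sin θ → (0.0932, -8.8936, 61.1000°)
turn_right(121.6°): centre at ρ to the right, rotate −121.6° → (12.5409, -8.8284, -60.5000° ≡ 299.5000°)
go_straight(2.35): x += 2.35·cos θ, y += 2.35·sin θ → (13.6981, -10.8738, 299.5000°)

(13.6981, -10.8738, 299.5000°)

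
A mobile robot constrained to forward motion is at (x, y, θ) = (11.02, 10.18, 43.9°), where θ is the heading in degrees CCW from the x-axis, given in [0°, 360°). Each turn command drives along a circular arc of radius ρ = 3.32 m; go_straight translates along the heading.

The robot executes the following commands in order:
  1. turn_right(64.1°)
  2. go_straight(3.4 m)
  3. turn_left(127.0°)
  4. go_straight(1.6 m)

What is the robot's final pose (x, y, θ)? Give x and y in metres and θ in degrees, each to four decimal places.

(21.5216, 15.3366, 106.8000°)

set_pose: (x, y, θ) = (11.0200, 10.1800, 43.9000°), ρ = 3.32
turn_right(64.1°): centre at ρ to the right, rotate −64.1° → (14.4685, 10.9036, -20.2000° ≡ 339.8000°)
go_straight(3.4): x += 3.4·cos θ, y += 3.4·sin θ → (17.6594, 9.7296, 339.8000°)
turn_left(127.0°): centre at ρ to the left, rotate +127.0° → (21.9841, 13.8049, 466.8000° ≡ 106.8000°)
go_straight(1.6): x += 1.6·cos θ, y += 1.6·sin θ → (21.5216, 15.3366, 106.8000°)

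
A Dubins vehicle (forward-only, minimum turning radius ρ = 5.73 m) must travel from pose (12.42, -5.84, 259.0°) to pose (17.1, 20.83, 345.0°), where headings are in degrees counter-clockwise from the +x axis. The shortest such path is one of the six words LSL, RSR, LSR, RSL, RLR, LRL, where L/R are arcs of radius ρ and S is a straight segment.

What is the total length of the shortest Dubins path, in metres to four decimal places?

Let ψ = atan2(Δy, Δx) = atan2(26.67, 4.68) = 80.0472° be the start→goal bearing.
Normalize: d = |goal − start| / ρ = 27.077505/5.73 = 4.725568, α = (θ_start − ψ) mod 360° = 178.9528° = 3.123316 rad, β = (θ_goal − ψ) mod 360° = 264.9528° = 4.624299 rad.
Common terms: sin α = 0.018276, cos α = -0.999833, sin β = -0.996123, cos β = -0.087976, cos(α−β) = 0.069756, d² = 22.330994. Work in radians in the unit-radius frame; every candidate has L = ρ·(t + p + q).
LSL: p² = 2 + d² − 2cos(α−β) + 2d(sin α − sin β) = 33.778698; p = √p² = 5.811944; φ = atan2(cos β − cos α, d + sin α − sin β) = 0.157545 rad; t = (φ − α) mod 2π = 3.317414 rad, q = (β − φ) mod 2π = 4.466755 rad → L = 5.73·(3.317414 + 5.811944 + 4.466755) = 5.73·13.596113 = 77.905727 m
RSR: p² = 2 + d² − 2cos(α−β) + 2d(sin β − sin α) = 14.604265; p = √p² = 3.821553; φ = atan2(cos α − cos β, d − sin α + sin β) = -0.240933 rad; t = (α − φ) mod 2π = 3.364249 rad, q = (φ − β) mod 2π = 1.417953 rad → L = 5.73·(3.364249 + 3.821553 + 1.417953) = 5.73·8.603755 = 49.299515 m
LSR: p² = d² − 2 + 2cos(α−β) + 2d(sin α + sin β) = 11.228743; p = √p² = 3.350932; φ = atan2(−cos α − cos β, d + sin α + sin β) − atan2(−2, p) = 0.820595 rad; t = (φ − α) mod 2π = 3.980465 rad, q = (φ − β) mod 2π = 2.479482 rad → L = 5.73·(3.980465 + 3.350932 + 2.479482) = 5.73·9.810878 = 56.216332 m
RSL: p² = d² − 2 + 2cos(α−β) − 2d(sin α + sin β) = 29.712271; p = √p² = 5.450896; φ = atan2(cos α + cos β, d − sin α − sin β) − atan2(2, p) = -0.540127 rad; t = (α − φ) mod 2π = 3.663443 rad, q = (β − φ) mod 2π = 5.164426 rad → L = 5.73·(3.663443 + 5.450896 + 5.164426) = 5.73·14.278765 = 81.817326 m
RLR: c = (6 − d² + 2cos(α−β) + 2d(sin α − sin β))/8 = -0.825533; p = 2π − arccos c = 3.741243 rad; φ = atan2(cos α − cos β, d − sin α + sin β) = -0.240933 rad; t = (α − φ + p/2) mod 2π = 5.234871 rad, q = (α − β − t + p) mod 2π = 3.288574 rad → L = 5.73·(5.234871 + 3.741243 + 3.288574) = 5.73·12.264688 = 70.276661 m
LRL: c = (6 − d² + 2cos(α−β) − 2d(sin α − sin β))/8 = -3.222337, |c| > 1 → infeasible
Shortest: RSR with L = 49.299515 m ≈ 49.2995 m

49.2995 m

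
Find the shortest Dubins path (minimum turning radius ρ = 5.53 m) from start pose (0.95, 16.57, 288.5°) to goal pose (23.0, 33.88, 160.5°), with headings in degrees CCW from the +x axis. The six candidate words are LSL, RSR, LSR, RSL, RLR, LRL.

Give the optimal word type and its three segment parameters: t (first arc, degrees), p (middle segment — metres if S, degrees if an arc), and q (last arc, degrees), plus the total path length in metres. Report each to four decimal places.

Let ψ = atan2(Δy, Δx) = atan2(17.31, 22.05) = 38.1331° be the start→goal bearing.
Normalize: d = |goal − start| / ρ = 28.032813/5.53 = 5.069225, α = (θ_start − ψ) mod 360° = 250.3669° = 4.369726 rad, β = (θ_goal − ψ) mod 360° = 122.3669° = 2.135705 rad.
Common terms: sin α = -0.941863, cos α = -0.335996, sin β = 0.844638, cos β = -0.535339, cos(α−β) = -0.615661, d² = 25.697040. Work in radians in the unit-radius frame; every candidate has L = ρ·(t + p + q).
LSL: p² = 2 + d² − 2cos(α−β) + 2d(sin α − sin β) = 10.816013; p = √p² = 3.288771; φ = atan2(cos β − cos α, d + sin α − sin β) = -0.060650 rad; t = (φ − α) mod 2π = 1.852809 rad, q = (β − φ) mod 2π = 2.196355 rad → L = 5.53·(1.852809 + 3.288771 + 2.196355) = 5.53·7.337935 = 40.578779 m
RSR: p² = 2 + d² − 2cos(α−β) + 2d(sin β − sin α) = 47.040712; p = √p² = 6.858623; φ = atan2(cos α − cos β, d − sin α + sin β) = 0.029069 rad; t = (α − φ) mod 2π = 4.340658 rad, q = (φ − β) mod 2π = 4.176549 rad → L = 5.53·(4.340658 + 6.858623 + 4.176549) = 5.53·15.375830 = 85.028339 m
LSR: p² = d² − 2 + 2cos(α−β) + 2d(sin α + sin β) = 21.479997; p = √p² = 4.634652; φ = atan2(−cos α − cos β, d + sin α + sin β) − atan2(−2, p) = 0.580877 rad; t = (φ − α) mod 2π = 2.494336 rad, q = (φ − β) mod 2π = 4.728357 rad → L = 5.53·(2.494336 + 4.634652 + 4.728357) = 5.53·11.857345 = 65.571116 m
RSL: p² = d² − 2 + 2cos(α−β) − 2d(sin α + sin β) = 23.451436; p = √p² = 4.842668; φ = atan2(cos α + cos β, d − sin α − sin β) − atan2(2, p) = -0.558739 rad; t = (α − φ) mod 2π = 4.928466 rad, q = (β − φ) mod 2π = 2.694444 rad → L = 5.53·(4.928466 + 4.842668 + 2.694444) = 5.53·12.465578 = 68.934646 m
RLR: c = (6 − d² + 2cos(α−β) + 2d(sin α − sin β))/8 = -4.880089, |c| > 1 → infeasible
LRL: c = (6 − d² + 2cos(α−β) − 2d(sin α − sin β))/8 = -0.352002; p = 2π − arccos c = 4.352680 rad; φ = atan2(cos β − cos α, d + sin α − sin β) = -0.060650 rad; t = (φ − α + p/2) mod 2π = 4.029149 rad, q = (β − α − t + p) mod 2π = 4.372695 rad → L = 5.53·(4.029149 + 4.352680 + 4.372695) = 5.53·12.754524 = 70.532519 m
Shortest: LSL with L = 40.578779 m ≈ 40.5788 m
Convert LSL to answer units (arcs ×180/π): t = 1.852809·180/π = 106.1581°, p = ρ·p = 5.53·3.288771 = 18.1869 m, q = 2.196355·180/π = 125.8419°, L = 40.5788 m.

LSL: t = 106.1581°, p = 18.1869 m, q = 125.8419°, L = 40.5788 m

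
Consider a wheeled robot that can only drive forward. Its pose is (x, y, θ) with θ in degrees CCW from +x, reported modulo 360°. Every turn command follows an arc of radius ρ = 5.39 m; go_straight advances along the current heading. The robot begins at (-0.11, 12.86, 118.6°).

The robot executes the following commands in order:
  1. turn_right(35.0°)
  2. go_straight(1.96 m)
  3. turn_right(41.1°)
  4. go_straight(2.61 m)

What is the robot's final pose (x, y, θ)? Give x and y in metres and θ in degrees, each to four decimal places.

(3.1237, 23.1251, 42.5000°)

set_pose: (x, y, θ) = (-0.1100, 12.8600, 118.6000°), ρ = 5.39
turn_right(35.0°): centre at ρ to the right, rotate −35.0° → (-0.7341, 16.0410, 83.6000°)
go_straight(1.96): x += 1.96·cos θ, y += 1.96·sin θ → (-0.5156, 17.9888, 83.6000°)
turn_right(41.1°): centre at ρ to the right, rotate −41.1° → (1.1994, 21.3619, 42.5000°)
go_straight(2.61): x += 2.61·cos θ, y += 2.61·sin θ → (3.1237, 23.1251, 42.5000°)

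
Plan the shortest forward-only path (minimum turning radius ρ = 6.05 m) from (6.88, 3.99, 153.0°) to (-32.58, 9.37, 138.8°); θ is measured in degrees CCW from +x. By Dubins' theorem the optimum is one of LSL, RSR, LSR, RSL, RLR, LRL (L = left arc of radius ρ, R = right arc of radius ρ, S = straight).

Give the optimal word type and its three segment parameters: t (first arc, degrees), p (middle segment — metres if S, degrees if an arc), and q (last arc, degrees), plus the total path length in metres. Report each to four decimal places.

LSR: t = 21.4743°, p = 34.0517 m, q = 35.6743°, L = 40.0861 m

Let ψ = atan2(Δy, Δx) = atan2(5.38, -39.46) = 172.2361° be the start→goal bearing.
Normalize: d = |goal − start| / ρ = 39.825067/6.05 = 6.582656, α = (θ_start − ψ) mod 360° = 340.7639° = 5.947452 rad, β = (θ_goal − ψ) mod 360° = 326.5639° = 5.699615 rad.
Common terms: sin α = -0.329462, cos α = 0.944169, sin β = -0.551007, cos β = 0.834501, cos(α−β) = 0.969445, d² = 43.331357. Work in radians in the unit-radius frame; every candidate has L = ρ·(t + p + q).
LSL: p² = 2 + d² − 2cos(α−β) + 2d(sin α − sin β) = 46.309175; p = √p² = 6.805085; φ = atan2(cos β − cos α, d + sin α − sin β) = -0.016116 rad; t = (φ − α) mod 2π = 0.319617 rad, q = (β − φ) mod 2π = 5.715731 rad → L = 6.05·(0.319617 + 6.805085 + 5.715731) = 6.05·12.840433 = 77.684620 m
RSR: p² = 2 + d² − 2cos(α−β) + 2d(sin β − sin α) = 40.475758; p = √p² = 6.362056; φ = atan2(cos α − cos β, d − sin α + sin β) = 0.017239 rad; t = (α − φ) mod 2π = 5.930213 rad, q = (φ − β) mod 2π = 0.600809 rad → L = 6.05·(5.930213 + 6.362056 + 0.600809) = 6.05·12.893078 = 78.003123 m
LSR: p² = d² − 2 + 2cos(α−β) + 2d(sin α + sin β) = 31.678597; p = √p² = 5.628374; φ = atan2(−cos α − cos β, d + sin α + sin β) − atan2(−2, p) = 0.039063 rad; t = (φ − α) mod 2π = 0.374797 rad, q = (φ − β) mod 2π = 0.622633 rad → L = 6.05·(0.374797 + 5.628374 + 0.622633) = 6.05·6.625805 = 40.086117 m
RSL: p² = d² − 2 + 2cos(α−β) − 2d(sin α + sin β) = 54.861899; p = √p² = 7.406882; φ = atan2(cos α + cos β, d − sin α − sin β) − atan2(2, p) = -0.029767 rad; t = (α − φ) mod 2π = 5.977218 rad, q = (β − φ) mod 2π = 5.729381 rad → L = 6.05·(5.977218 + 7.406882 + 5.729381) = 6.05·19.113481 = 115.636561 m
RLR: c = (6 − d² + 2cos(α−β) + 2d(sin α − sin β))/8 = -4.059470, |c| > 1 → infeasible
LRL: c = (6 − d² + 2cos(α−β) − 2d(sin α − sin β))/8 = -4.788647, |c| > 1 → infeasible
Shortest: LSR with L = 40.086117 m ≈ 40.0861 m
Convert LSR to answer units (arcs ×180/π): t = 0.374797·180/π = 21.4743°, p = ρ·p = 6.05·5.628374 = 34.0517 m, q = 0.622633·180/π = 35.6743°, L = 40.0861 m.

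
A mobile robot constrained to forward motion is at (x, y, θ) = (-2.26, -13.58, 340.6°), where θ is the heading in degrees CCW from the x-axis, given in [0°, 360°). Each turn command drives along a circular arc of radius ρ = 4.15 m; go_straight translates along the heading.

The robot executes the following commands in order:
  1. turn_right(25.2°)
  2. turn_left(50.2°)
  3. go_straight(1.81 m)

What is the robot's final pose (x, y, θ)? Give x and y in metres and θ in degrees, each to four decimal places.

(4.3957, -15.5381, 5.6000°)

set_pose: (x, y, θ) = (-2.2600, -13.5800, 340.6000°), ρ = 4.15
turn_right(25.2°): centre at ρ to the right, rotate −25.2° → (-0.7245, -14.5395, 315.4000°)
turn_left(50.2°): centre at ρ to the left, rotate +50.2° → (2.5944, -15.7148, 365.6000° ≡ 5.6000°)
go_straight(1.81): x += 1.81·cos θ, y += 1.81·sin θ → (4.3957, -15.5381, 5.6000°)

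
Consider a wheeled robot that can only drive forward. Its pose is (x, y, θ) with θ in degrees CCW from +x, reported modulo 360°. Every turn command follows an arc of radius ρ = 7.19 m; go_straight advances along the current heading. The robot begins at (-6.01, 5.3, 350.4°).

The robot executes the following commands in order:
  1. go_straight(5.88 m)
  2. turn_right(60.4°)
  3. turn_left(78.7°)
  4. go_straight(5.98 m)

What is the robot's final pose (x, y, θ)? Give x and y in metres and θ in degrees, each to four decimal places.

set_pose: (x, y, θ) = (-6.0100, 5.3000, 350.4000°), ρ = 7.19
go_straight(5.88): x += 5.88·cos θ, y += 5.88·sin θ → (-0.2123, 4.3194, 350.4000°)
turn_right(60.4°): centre at ρ to the right, rotate −60.4° → (5.3450, -0.3108, 290.0000°)
turn_left(78.7°): centre at ρ to the left, rotate +78.7° → (13.1889, -4.9589, 368.7000° ≡ 8.7000°)
go_straight(5.98): x += 5.98·cos θ, y += 5.98·sin θ → (19.1001, -4.0544, 8.7000°)

(19.1001, -4.0544, 8.7000°)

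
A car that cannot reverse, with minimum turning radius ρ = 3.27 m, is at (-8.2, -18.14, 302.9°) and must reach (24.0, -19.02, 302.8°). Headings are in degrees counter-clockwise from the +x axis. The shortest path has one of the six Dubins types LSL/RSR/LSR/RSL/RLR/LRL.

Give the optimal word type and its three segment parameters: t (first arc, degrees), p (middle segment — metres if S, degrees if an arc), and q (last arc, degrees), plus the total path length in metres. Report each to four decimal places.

Let ψ = atan2(Δy, Δx) = atan2(-0.88, 32.20) = -1.5655° be the start→goal bearing.
Normalize: d = |goal − start| / ρ = 32.212023/3.27 = 9.850771, α = (θ_start − ψ) mod 360° = 304.4655° = 5.313925 rad, β = (θ_goal − ψ) mod 360° = 304.3655° = 5.312179 rad.
Common terms: sin α = -0.824468, cos α = 0.565909, sin β = -0.825454, cos β = 0.564469, cos(α−β) = 0.999998, d² = 97.037698. Work in radians in the unit-radius frame; every candidate has L = ρ·(t + p + q).
LSL: p² = 2 + d² − 2cos(α−β) + 2d(sin α − sin β) = 97.057135; p = √p² = 9.851758; φ = atan2(cos β − cos α, d + sin α − sin β) = -0.000146 rad; t = (φ − α) mod 2π = 0.969114 rad, q = (β − φ) mod 2π = 5.312326 rad → L = 3.27·(0.969114 + 9.851758 + 5.312326) = 3.27·16.133198 = 52.755557 m
RSR: p² = 2 + d² − 2cos(α−β) + 2d(sin β − sin α) = 97.018267; p = √p² = 9.849785; φ = atan2(cos α − cos β, d − sin α + sin β) = 0.000146 rad; t = (α − φ) mod 2π = 5.313779 rad, q = (φ − β) mod 2π = 0.971152 rad → L = 3.27·(5.313779 + 9.849785 + 0.971152) = 3.27·16.134716 = 52.760520 m
LSR: p² = d² − 2 + 2cos(α−β) + 2d(sin α + sin β) = 64.531696; p = √p² = 8.033162; φ = atan2(−cos α − cos β, d + sin α + sin β) − atan2(−2, p) = 0.107033 rad; t = (φ − α) mod 2π = 1.076294 rad, q = (φ − β) mod 2π = 1.078039 rad → L = 3.27·(1.076294 + 8.033162 + 1.078039) = 3.27·10.187496 = 33.313111 m
RSL: p² = d² − 2 + 2cos(α−β) − 2d(sin α + sin β) = 129.543693; p = √p² = 11.381726; φ = atan2(cos α + cos β, d − sin α − sin β) − atan2(2, p) = -0.075971 rad; t = (α − φ) mod 2π = 5.389896 rad, q = (β − φ) mod 2π = 5.388151 rad → L = 3.27·(5.389896 + 11.381726 + 5.388151) = 3.27·22.159773 = 72.462457 m
RLR: c = (6 − d² + 2cos(α−β) + 2d(sin α − sin β))/8 = -11.127283, |c| > 1 → infeasible
LRL: c = (6 − d² + 2cos(α−β) − 2d(sin α − sin β))/8 = -11.132142, |c| > 1 → infeasible
Shortest: LSR with L = 33.313111 m ≈ 33.3131 m
Convert LSR to answer units (arcs ×180/π): t = 1.076294·180/π = 61.6671°, p = ρ·p = 3.27·8.033162 = 26.2684 m, q = 1.078039·180/π = 61.7671°, L = 33.3131 m.

LSR: t = 61.6671°, p = 26.2684 m, q = 61.7671°, L = 33.3131 m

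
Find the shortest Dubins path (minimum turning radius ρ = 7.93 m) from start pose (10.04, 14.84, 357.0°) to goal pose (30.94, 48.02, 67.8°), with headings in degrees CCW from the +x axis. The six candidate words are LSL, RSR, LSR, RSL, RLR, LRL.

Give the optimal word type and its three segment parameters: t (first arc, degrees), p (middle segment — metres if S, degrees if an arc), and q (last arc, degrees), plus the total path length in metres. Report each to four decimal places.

LSL: t = 68.0562°, p = 31.1641 m, q = 2.7438°, L = 40.9631 m

Let ψ = atan2(Δy, Δx) = atan2(33.18, 20.90) = 57.7933° be the start→goal bearing.
Normalize: d = |goal − start| / ρ = 39.213804/7.93 = 4.944994, α = (θ_start − ψ) mod 360° = 299.2067° = 5.222142 rad, β = (θ_goal − ψ) mod 360° = 10.0067° = 0.174650 rad.
Common terms: sin α = -0.872865, cos α = 0.487962, sin β = 0.173764, cos β = 0.984787, cos(α−β) = 0.328867, d² = 24.452967. Work in radians in the unit-radius frame; every candidate has L = ρ·(t + p + q).
LSL: p² = 2 + d² − 2cos(α−β) + 2d(sin α − sin β) = 15.444090; p = √p² = 3.929897; φ = atan2(cos β − cos α, d + sin α − sin β) = 0.126761 rad; t = (φ − α) mod 2π = 1.187804 rad, q = (β − φ) mod 2π = 0.047889 rad → L = 7.93·(1.187804 + 3.929897 + 0.047889) = 7.93·5.165590 = 40.963129 m
RSR: p² = 2 + d² − 2cos(α−β) + 2d(sin β − sin α) = 36.146378; p = √p² = 6.012186; φ = atan2(cos α − cos β, d − sin α + sin β) = -0.082731 rad; t = (α − φ) mod 2π = 5.304873 rad, q = (φ − β) mod 2π = 6.025804 rad → L = 7.93·(5.304873 + 6.012186 + 6.025804) = 7.93·17.342863 = 137.528906 m
LSR: p² = d² − 2 + 2cos(α−β) + 2d(sin α + sin β) = 16.196599; p = √p² = 4.024500; φ = atan2(−cos α − cos β, d + sin α + sin β) − atan2(−2, p) = 0.127331 rad; t = (φ − α) mod 2π = 1.188374 rad, q = (φ − β) mod 2π = 6.235866 rad → L = 7.93·(1.188374 + 4.024500 + 6.235866) = 7.93·11.448739 = 90.788503 m
RSL: p² = d² − 2 + 2cos(α−β) − 2d(sin α + sin β) = 30.024802; p = √p² = 5.479489; φ = atan2(cos α + cos β, d − sin α − sin β) − atan2(2, p) = -0.094728 rad; t = (α − φ) mod 2π = 5.316870 rad, q = (β − φ) mod 2π = 0.269378 rad → L = 7.93·(5.316870 + 5.479489 + 0.269378) = 7.93·11.065738 = 87.751299 m
RLR: c = (6 − d² + 2cos(α−β) + 2d(sin α − sin β))/8 = -3.518297, |c| > 1 → infeasible
LRL: c = (6 − d² + 2cos(α−β) − 2d(sin α − sin β))/8 = -0.930511; p = 2π − arccos c = 3.516583 rad; φ = atan2(cos β − cos α, d + sin α − sin β) = 0.126761 rad; t = (φ − α + p/2) mod 2π = 2.946095 rad, q = (β − α − t + p) mod 2π = 1.806181 rad → L = 7.93·(2.946095 + 3.516583 + 1.806181) = 7.93·8.268859 = 65.572051 m
Shortest: LSL with L = 40.963129 m ≈ 40.9631 m
Convert LSL to answer units (arcs ×180/π): t = 1.187804·180/π = 68.0562°, p = ρ·p = 7.93·3.929897 = 31.1641 m, q = 0.047889·180/π = 2.7438°, L = 40.9631 m.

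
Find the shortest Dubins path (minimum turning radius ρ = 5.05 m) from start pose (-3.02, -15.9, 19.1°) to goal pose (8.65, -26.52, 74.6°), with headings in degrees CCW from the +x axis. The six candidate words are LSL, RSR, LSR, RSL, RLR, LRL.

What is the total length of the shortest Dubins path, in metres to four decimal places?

Let ψ = atan2(Δy, Δx) = atan2(-10.62, 11.67) = -42.3030° be the start→goal bearing.
Normalize: d = |goal − start| / ρ = 15.778888/5.05 = 3.124532, α = (θ_start − ψ) mod 360° = 61.4030° = 1.071685 rad, β = (θ_goal − ψ) mod 360° = 116.9030° = 2.040342 rad.
Common terms: sin α = 0.878008, cos α = 0.478646, sin β = 0.891774, cos β = -0.452481, cos(α−β) = 0.566406, d² = 9.762702. Work in radians in the unit-radius frame; every candidate has L = ρ·(t + p + q).
LSL: p² = 2 + d² − 2cos(α−β) + 2d(sin α − sin β) = 10.543866; p = √p² = 3.247132; φ = atan2(cos β − cos α, d + sin α − sin β) = -0.290837 rad; t = (φ − α) mod 2π = 4.920664 rad, q = (β − φ) mod 2π = 2.331179 rad → L = 5.05·(4.920664 + 3.247132 + 2.331179) = 5.05·10.498975 = 53.019824 m
RSR: p² = 2 + d² − 2cos(α−β) + 2d(sin β − sin α) = 10.715913; p = √p² = 3.273517; φ = atan2(cos α − cos β, d − sin α + sin β) = 0.288425 rad; t = (α − φ) mod 2π = 0.783260 rad, q = (φ − β) mod 2π = 4.531268 rad → L = 5.05·(0.783260 + 3.273517 + 4.531268) = 5.05·8.588044 = 43.369624 m
LSR: p² = d² − 2 + 2cos(α−β) + 2d(sin α + sin β) = 19.954995; p = √p² = 4.467101; φ = atan2(−cos α − cos β, d + sin α + sin β) − atan2(−2, p) = 0.415608 rad; t = (φ − α) mod 2π = 5.627109 rad, q = (φ − β) mod 2π = 4.658451 rad → L = 5.05·(5.627109 + 4.467101 + 4.658451) = 5.05·14.752662 = 74.500944 m
RSL: p² = d² − 2 + 2cos(α−β) − 2d(sin α + sin β) = -2.163967 < 0 → infeasible
RLR: c = (6 − d² + 2cos(α−β) + 2d(sin α − sin β))/8 = -0.339489; p = 2π − arccos c = 4.366015 rad; φ = atan2(cos α − cos β, d − sin α + sin β) = 0.288425 rad; t = (α − φ + p/2) mod 2π = 2.966267 rad, q = (α − β − t + p) mod 2π = 0.431090 rad → L = 5.05·(2.966267 + 4.366015 + 0.431090) = 5.05·7.763373 = 39.205033 m
LRL: c = (6 − d² + 2cos(α−β) − 2d(sin α − sin β))/8 = -0.317983; p = 2π − arccos c = 4.388787 rad; φ = atan2(cos β − cos α, d + sin α − sin β) = -0.290837 rad; t = (φ − α + p/2) mod 2π = 0.831873 rad, q = (β − α − t + p) mod 2π = 4.525573 rad → L = 5.05·(0.831873 + 4.388787 + 4.525573) = 5.05·9.746233 = 49.218475 m
Shortest: RLR with L = 39.205033 m ≈ 39.2050 m

39.2050 m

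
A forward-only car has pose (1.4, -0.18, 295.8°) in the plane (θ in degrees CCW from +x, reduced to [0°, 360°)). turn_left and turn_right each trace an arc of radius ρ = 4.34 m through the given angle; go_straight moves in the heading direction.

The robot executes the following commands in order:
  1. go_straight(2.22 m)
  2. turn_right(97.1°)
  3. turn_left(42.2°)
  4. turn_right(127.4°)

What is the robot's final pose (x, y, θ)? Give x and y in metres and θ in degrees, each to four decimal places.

(-10.3226, -9.7986, 113.5000°)

set_pose: (x, y, θ) = (1.4000, -0.1800, 295.8000°), ρ = 4.34
go_straight(2.22): x += 2.22·cos θ, y += 2.22·sin θ → (2.3662, -2.1787, 295.8000°)
turn_right(97.1°): centre at ρ to the right, rotate −97.1° → (-0.1497, -8.1785, 198.7000°)
turn_left(42.2°): centre at ρ to the left, rotate +42.2° → (-2.5504, -10.1787, 240.9000°)
turn_right(127.4°): centre at ρ to the right, rotate −127.4° → (-10.3226, -9.7986, 113.5000°)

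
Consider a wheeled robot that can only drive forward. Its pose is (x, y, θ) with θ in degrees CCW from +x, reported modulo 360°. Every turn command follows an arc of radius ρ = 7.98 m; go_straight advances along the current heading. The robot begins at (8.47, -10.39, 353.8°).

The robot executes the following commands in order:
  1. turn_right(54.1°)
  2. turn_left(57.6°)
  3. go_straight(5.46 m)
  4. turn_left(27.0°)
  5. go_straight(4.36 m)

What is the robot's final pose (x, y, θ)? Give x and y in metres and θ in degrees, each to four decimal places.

set_pose: (x, y, θ) = (8.4700, -10.3900, 353.8000°), ρ = 7.98
turn_right(54.1°): centre at ρ to the right, rotate −54.1° → (14.5398, -14.3696, 299.7000°)
turn_left(57.6°): centre at ρ to the left, rotate +57.6° → (21.0956, -18.3869, 357.3000°)
go_straight(5.46): x += 5.46·cos θ, y += 5.46·sin θ → (26.5496, -18.6441, 357.3000°)
turn_left(27.0°): centre at ρ to the left, rotate +27.0° → (30.2093, -17.9460, 384.3000° ≡ 24.3000°)
go_straight(4.36): x += 4.36·cos θ, y += 4.36·sin θ → (34.1831, -16.1518, 24.3000°)

(34.1831, -16.1518, 24.3000°)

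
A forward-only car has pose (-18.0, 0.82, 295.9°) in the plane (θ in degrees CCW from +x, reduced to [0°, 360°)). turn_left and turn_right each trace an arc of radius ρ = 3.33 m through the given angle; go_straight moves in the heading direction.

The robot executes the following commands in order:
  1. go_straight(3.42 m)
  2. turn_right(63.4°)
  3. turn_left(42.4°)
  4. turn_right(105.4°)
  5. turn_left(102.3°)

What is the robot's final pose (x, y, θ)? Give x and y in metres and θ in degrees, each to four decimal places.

(-25.3956, -14.9873, 271.8000°)

set_pose: (x, y, θ) = (-18.0000, 0.8200, 295.9000°), ρ = 3.33
go_straight(3.42): x += 3.42·cos θ, y += 3.42·sin θ → (-16.5061, -2.2565, 295.9000°)
turn_right(63.4°): centre at ρ to the right, rotate −63.4° → (-16.8598, -5.7382, 232.5000°)
turn_left(42.4°): centre at ρ to the left, rotate +42.4° → (-17.5358, -8.0498, 274.9000°)
turn_right(105.4°): centre at ρ to the right, rotate −105.4° → (-21.4604, -11.6085, 169.5000°)
turn_left(102.3°): centre at ρ to the left, rotate +102.3° → (-25.3956, -14.9873, 271.8000°)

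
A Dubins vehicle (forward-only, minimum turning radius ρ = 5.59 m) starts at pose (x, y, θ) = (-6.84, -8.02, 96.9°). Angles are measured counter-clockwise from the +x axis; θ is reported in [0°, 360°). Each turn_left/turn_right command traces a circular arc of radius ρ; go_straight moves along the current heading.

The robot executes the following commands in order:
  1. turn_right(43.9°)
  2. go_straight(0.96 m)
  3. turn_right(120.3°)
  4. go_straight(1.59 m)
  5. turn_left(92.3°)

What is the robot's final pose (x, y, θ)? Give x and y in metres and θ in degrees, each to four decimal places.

set_pose: (x, y, θ) = (-6.8400, -8.0200, 96.9000°), ρ = 5.59
turn_right(43.9°): centre at ρ to the right, rotate −43.9° → (-5.7549, -3.9843, 53.0000°)
go_straight(0.96): x += 0.96·cos θ, y += 0.96·sin θ → (-5.1771, -3.2176, 53.0000°)
turn_right(120.3°): centre at ρ to the right, rotate −120.3° → (4.4442, -4.4245, -67.3000° ≡ 292.7000°)
go_straight(1.59): x += 1.59·cos θ, y += 1.59·sin θ → (5.0578, -5.8914, 292.7000°)
turn_left(92.3°): centre at ρ to the left, rotate +92.3° → (12.5773, -8.8004, 385.0000° ≡ 25.0000°)

(12.5773, -8.8004, 25.0000°)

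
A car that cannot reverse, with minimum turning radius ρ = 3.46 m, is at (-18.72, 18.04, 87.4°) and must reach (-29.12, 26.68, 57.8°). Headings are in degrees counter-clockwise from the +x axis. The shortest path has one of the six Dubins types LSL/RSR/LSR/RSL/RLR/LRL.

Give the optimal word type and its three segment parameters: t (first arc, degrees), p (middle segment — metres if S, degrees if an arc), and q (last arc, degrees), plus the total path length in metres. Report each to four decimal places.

LSR: t = 96.8723°, p = 3.5100 m, q = 126.4723°, L = 16.9974 m

Let ψ = atan2(Δy, Δx) = atan2(8.64, -10.40) = 140.2812° be the start→goal bearing.
Normalize: d = |goal − start| / ρ = 13.520710/3.46 = 3.907720, α = (θ_start − ψ) mod 360° = 307.1188° = 5.360234 rad, β = (θ_goal − ψ) mod 360° = 277.5188° = 4.843616 rad.
Common terms: sin α = -0.797386, cos α = 0.603469, sin β = -0.991402, cos β = 0.130851, cos(α−β) = 0.869495, d² = 15.270273. Work in radians in the unit-radius frame; every candidate has L = ρ·(t + p + q).
LSL: p² = 2 + d² − 2cos(α−β) + 2d(sin α − sin β) = 17.047601; p = √p² = 4.128874; φ = atan2(cos β − cos α, d + sin α − sin β) = -0.114718 rad; t = (φ − α) mod 2π = 0.808234 rad, q = (β − φ) mod 2π = 4.958334 rad → L = 3.46·(0.808234 + 4.128874 + 4.958334) = 3.46·9.895442 = 34.238229 m
RSR: p² = 2 + d² − 2cos(α−β) + 2d(sin β − sin α) = 14.014965; p = √p² = 3.743657; φ = atan2(cos α − cos β, d − sin α + sin β) = 0.126583 rad; t = (α − φ) mod 2π = 5.233651 rad, q = (φ − β) mod 2π = 1.566152 rad → L = 3.46·(5.233651 + 3.743657 + 1.566152) = 3.46·10.543459 = 36.480370 m
LSR: p² = d² − 2 + 2cos(α−β) + 2d(sin α + sin β) = 1.029095; p = √p² = 1.014443; φ = atan2(−cos α − cos β, d + sin α + sin β) − atan2(−2, p) = 0.767788 rad; t = (φ − α) mod 2π = 1.690740 rad, q = (φ − β) mod 2π = 2.207358 rad → L = 3.46·(1.690740 + 1.014443 + 2.207358) = 3.46·4.912541 = 16.997391 m
RSL: p² = d² − 2 + 2cos(α−β) − 2d(sin α + sin β) = 28.989431; p = √p² = 5.384183; φ = atan2(cos α + cos β, d − sin α − sin β) − atan2(2, p) = -0.227462 rad; t = (α − φ) mod 2π = 5.587696 rad, q = (β − φ) mod 2π = 5.071078 rad → L = 3.46·(5.587696 + 5.384183 + 5.071078) = 3.46·16.042957 = 55.508631 m
RLR: c = (6 − d² + 2cos(α−β) + 2d(sin α − sin β))/8 = -0.751871; p = 2π − arccos c = 3.861494 rad; φ = atan2(cos α − cos β, d − sin α + sin β) = 0.126583 rad; t = (α − φ + p/2) mod 2π = 0.881212 rad, q = (α − β − t + p) mod 2π = 3.496899 rad → L = 3.46·(0.881212 + 3.861494 + 3.496899) = 3.46·8.239606 = 28.509036 m
LRL: c = (6 − d² + 2cos(α−β) − 2d(sin α − sin β))/8 = -1.130950, |c| > 1 → infeasible
Shortest: LSR with L = 16.997391 m ≈ 16.9974 m
Convert LSR to answer units (arcs ×180/π): t = 1.690740·180/π = 96.8723°, p = ρ·p = 3.46·1.014443 = 3.5100 m, q = 2.207358·180/π = 126.4723°, L = 16.9974 m.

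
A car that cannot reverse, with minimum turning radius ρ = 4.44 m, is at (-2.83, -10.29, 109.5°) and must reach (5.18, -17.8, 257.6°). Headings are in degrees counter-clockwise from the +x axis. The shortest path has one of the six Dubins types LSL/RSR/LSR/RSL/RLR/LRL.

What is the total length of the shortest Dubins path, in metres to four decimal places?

24.4756 m

Let ψ = atan2(Δy, Δx) = atan2(-7.51, 8.01) = -43.1548° be the start→goal bearing.
Normalize: d = |goal − start| / ρ = 10.979991/4.44 = 2.472971, α = (θ_start − ψ) mod 360° = 152.6548° = 2.664328 rad, β = (θ_goal − ψ) mod 360° = 300.7548° = 5.249161 rad.
Common terms: sin α = 0.459351, cos α = -0.888255, sin β = -0.859364, cos β = 0.511365, cos(α−β) = -0.848972, d² = 6.115585. Work in radians in the unit-radius frame; every candidate has L = ρ·(t + p + q).
LSL: p² = 2 + d² − 2cos(α−β) + 2d(sin α − sin β) = 16.335815; p = √p² = 4.041759; φ = atan2(cos β − cos α, d + sin α − sin β) = 0.353613 rad; t = (φ − α) mod 2π = 3.972470 rad, q = (β − φ) mod 2π = 4.895548 rad → L = 4.44·(3.972470 + 4.041759 + 4.895548) = 4.44·12.909777 = 57.319409 m
RSR: p² = 2 + d² − 2cos(α−β) + 2d(sin β − sin α) = 3.291242; p = √p² = 1.814178; φ = atan2(cos α − cos β, d − sin α + sin β) = -0.881179 rad; t = (α − φ) mod 2π = 3.545507 rad, q = (φ − β) mod 2π = 0.152845 rad → L = 4.44·(3.545507 + 1.814178 + 0.152845) = 4.44·5.512531 = 24.475637 m
LSR: p² = d² − 2 + 2cos(α−β) + 2d(sin α + sin β) = 0.439201; p = √p² = 0.662722; φ = atan2(−cos α − cos β, d + sin α + sin β) − atan2(−2, p) = 1.430670 rad; t = (φ − α) mod 2π = 5.049527 rad, q = (φ − β) mod 2π = 2.464694 rad → L = 4.44·(5.049527 + 0.662722 + 2.464694) = 4.44·8.176944 = 36.305630 m
RSL: p² = d² − 2 + 2cos(α−β) − 2d(sin α + sin β) = 4.396083; p = √p² = 2.096684; φ = atan2(cos α + cos β, d − sin α − sin β) − atan2(2, p) = -0.892241 rad; t = (α − φ) mod 2π = 3.556570 rad, q = (β − φ) mod 2π = 6.141402 rad → L = 4.44·(3.556570 + 2.096684 + 6.141402) = 4.44·11.794656 = 52.368272 m
RLR: c = (6 − d² + 2cos(α−β) + 2d(sin α − sin β))/8 = 0.588595; p = 2π − arccos c = 5.341708 rad; φ = atan2(cos α − cos β, d − sin α + sin β) = -0.881179 rad; t = (α − φ + p/2) mod 2π = 6.216362 rad, q = (α − β − t + p) mod 2π = 2.823699 rad → L = 4.44·(6.216362 + 5.341708 + 2.823699) = 4.44·14.381770 = 63.855057 m
LRL: c = (6 − d² + 2cos(α−β) − 2d(sin α − sin β))/8 = -1.041977, |c| > 1 → infeasible
Shortest: RSR with L = 24.475637 m ≈ 24.4756 m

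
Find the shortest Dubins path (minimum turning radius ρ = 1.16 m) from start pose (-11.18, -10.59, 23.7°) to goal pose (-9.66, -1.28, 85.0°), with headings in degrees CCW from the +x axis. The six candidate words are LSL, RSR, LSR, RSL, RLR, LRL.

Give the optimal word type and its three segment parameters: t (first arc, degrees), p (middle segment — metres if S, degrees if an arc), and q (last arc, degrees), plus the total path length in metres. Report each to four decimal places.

Let ψ = atan2(Δy, Δx) = atan2(9.31, 1.52) = 80.7274° be the start→goal bearing.
Normalize: d = |goal − start| / ρ = 9.433266/1.16 = 8.132126, α = (θ_start − ψ) mod 360° = 302.9726° = 5.287869 rad, β = (θ_goal − ψ) mod 360° = 4.2726° = 0.074571 rad.
Common terms: sin α = -0.838931, cos α = 0.544238, sin β = 0.074502, cos β = 0.997221, cos(α−β) = 0.480223, d² = 66.131466. Work in radians in the unit-radius frame; every candidate has L = ρ·(t + p + q).
LSL: p² = 2 + d² − 2cos(α−β) + 2d(sin α − sin β) = 52.314718; p = √p² = 7.232891; φ = atan2(cos β − cos α, d + sin α − sin β) = 0.062669 rad; t = (φ − α) mod 2π = 1.057985 rad, q = (β − φ) mod 2π = 0.011902 rad → L = 1.16·(1.057985 + 7.232891 + 0.011902) = 1.16·8.302778 = 9.631223 m
RSR: p² = 2 + d² − 2cos(α−β) + 2d(sin β − sin α) = 82.027319; p = √p² = 9.056893; φ = atan2(cos α − cos β, d − sin α + sin β) = -0.050036 rad; t = (α − φ) mod 2π = 5.337906 rad, q = (φ − β) mod 2π = 6.158578 rad → L = 1.16·(5.337906 + 9.056893 + 6.158578) = 1.16·20.553377 = 23.841918 m
LSR: p² = d² − 2 + 2cos(α−β) + 2d(sin α + sin β) = 52.659047; p = √p² = 7.256655; φ = atan2(−cos α − cos β, d + sin α + sin β) − atan2(−2, p) = 0.062689 rad; t = (φ − α) mod 2π = 1.058005 rad, q = (φ − β) mod 2π = 6.271303 rad → L = 1.16·(1.058005 + 7.256655 + 6.271303) = 1.16·14.585963 = 16.919717 m
RSL: p² = d² − 2 + 2cos(α−β) − 2d(sin α + sin β) = 77.524778; p = √p² = 8.804816; φ = atan2(cos α + cos β, d − sin α − sin β) − atan2(2, p) = -0.051797 rad; t = (α − φ) mod 2π = 5.339666 rad, q = (β − φ) mod 2π = 0.126368 rad → L = 1.16·(5.339666 + 8.804816 + 0.126368) = 1.16·14.270850 = 16.554186 m
RLR: c = (6 − d² + 2cos(α−β) + 2d(sin α − sin β))/8 = -9.253415, |c| > 1 → infeasible
LRL: c = (6 − d² + 2cos(α−β) − 2d(sin α − sin β))/8 = -5.539340, |c| > 1 → infeasible
Shortest: LSL with L = 9.631223 m ≈ 9.6312 m
Convert LSL to answer units (arcs ×180/π): t = 1.057985·180/π = 60.6181°, p = ρ·p = 1.16·7.232891 = 8.3902 m, q = 0.011902·180/π = 0.6819°, L = 9.6312 m.

LSL: t = 60.6181°, p = 8.3902 m, q = 0.6819°, L = 9.6312 m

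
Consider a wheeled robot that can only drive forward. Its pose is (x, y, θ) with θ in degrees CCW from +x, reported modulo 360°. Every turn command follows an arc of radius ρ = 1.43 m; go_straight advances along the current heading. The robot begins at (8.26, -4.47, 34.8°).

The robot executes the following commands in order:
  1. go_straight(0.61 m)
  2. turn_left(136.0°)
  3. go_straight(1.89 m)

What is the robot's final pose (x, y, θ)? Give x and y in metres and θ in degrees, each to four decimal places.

(6.3077, -1.2338, 170.8000°)

set_pose: (x, y, θ) = (8.2600, -4.4700, 34.8000°), ρ = 1.43
go_straight(0.61): x += 0.61·cos θ, y += 0.61·sin θ → (8.7609, -4.1219, 34.8000°)
turn_left(136.0°): centre at ρ to the left, rotate +136.0° → (8.1734, -1.5360, 170.8000°)
go_straight(1.89): x += 1.89·cos θ, y += 1.89·sin θ → (6.3077, -1.2338, 170.8000°)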